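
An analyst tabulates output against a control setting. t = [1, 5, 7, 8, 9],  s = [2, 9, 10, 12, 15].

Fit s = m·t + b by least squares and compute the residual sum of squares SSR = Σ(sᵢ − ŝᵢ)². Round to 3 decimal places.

Setting ∂/∂m … = 0 gives: 220·m + 30·b = 348;  30·m + 5·b = 48.
Eliminating b: 5·(row 1) − 30·(row 2) gives 200·m = 5·348 − 30·48 = 300, so m = 3/2.
Then b = (48 − 30·(3/2))/5 = 3/5.
Residuals: -1/10, 9/10, -11/10, -3/5, 9/10; SSR = 16/5.

SSR = 3.200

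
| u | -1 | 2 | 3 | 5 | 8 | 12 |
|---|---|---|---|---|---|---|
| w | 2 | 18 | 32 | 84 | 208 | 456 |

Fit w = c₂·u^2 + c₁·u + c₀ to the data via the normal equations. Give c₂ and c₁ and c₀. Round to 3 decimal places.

c₂ = 3.025, c₁ = 1.626, c₀ = 0.945

The normal system XᵀX·[c₂, c₁, c₀]ᵀ = Xᵀw is [[25555, 2399, 247]; [2399, 247, 29]; [247, 29, 6]]·[c₂, c₁, c₀]ᵀ = [81438, 7686, 800]ᵀ.
Inverting the 3×3 Gram matrix, [c₂, c₁, c₀]ᵀ = [96497/31900, 51873/31900, 15077/15950]ᵀ.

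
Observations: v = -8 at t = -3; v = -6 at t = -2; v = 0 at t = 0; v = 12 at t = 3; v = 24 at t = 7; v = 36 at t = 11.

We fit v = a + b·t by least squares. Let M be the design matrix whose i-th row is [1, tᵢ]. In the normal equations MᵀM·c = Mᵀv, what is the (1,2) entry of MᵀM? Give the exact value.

Row 1 ↔ basis 1, column 2 ↔ basis t, so (MᵀM)_{1,2} = Σᵢ t = (1)·(-3) + (1)·(-2) + (1)·(0) + (1)·(3) + (1)·(7) + (1)·(11) = 16.

16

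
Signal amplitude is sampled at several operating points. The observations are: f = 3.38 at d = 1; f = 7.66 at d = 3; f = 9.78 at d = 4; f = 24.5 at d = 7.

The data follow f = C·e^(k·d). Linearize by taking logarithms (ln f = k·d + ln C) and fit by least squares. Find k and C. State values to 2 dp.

k = 0.32, C = 2.63

Let Y = ln f. Fitting Y = k·d + ln C by least squares:
Σd = 15.0000, Σ(d)² = 75.0000, Σln f = 8.7329, Σd·ln f = 38.8380.
Equations: 75.0000·k + 15.0000·ln C = 38.8380;  15.0000·k + 4·ln C = 8.7329.
Δ = 75.0000·4 − (15.0000)² = 75.0000; k = (38.8380·4 − 15.0000·8.7329)/75.0000 = 0.32478, ln C = (75.0000·8.7329 − 15.0000·38.8380)/75.0000 = 0.96530, so C = exp(0.96530) = 2.62559.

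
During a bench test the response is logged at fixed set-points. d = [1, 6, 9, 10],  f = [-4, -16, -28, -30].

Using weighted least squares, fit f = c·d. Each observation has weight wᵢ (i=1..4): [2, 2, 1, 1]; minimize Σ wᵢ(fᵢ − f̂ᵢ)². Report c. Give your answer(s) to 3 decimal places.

The normal system AᵀWA·[c]ᵀ = AᵀWf is [[255]]·[c]ᵀ = [-752]ᵀ.
Hence c = -752 / 255 ≈ -2.94902.

c = -2.949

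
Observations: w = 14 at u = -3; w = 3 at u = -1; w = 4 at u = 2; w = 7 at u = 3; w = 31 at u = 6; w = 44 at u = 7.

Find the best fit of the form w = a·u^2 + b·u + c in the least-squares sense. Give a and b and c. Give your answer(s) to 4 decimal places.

Sums needed: Σu^2·u^2 = 3876, Σu^2·u = 566, Σu^2 = 108, Σu·u = 108, Σu = 14, Σ1 = 6.
Right-hand side: Σu^2·w = 3480, Σu·w = 478, Σw = 103.
Solving the 3×3 system (Gaussian elimination) gives a = 6527/6402, b = -1168/1067, c = 797/582.

a = 1.0195, b = -1.0947, c = 1.3694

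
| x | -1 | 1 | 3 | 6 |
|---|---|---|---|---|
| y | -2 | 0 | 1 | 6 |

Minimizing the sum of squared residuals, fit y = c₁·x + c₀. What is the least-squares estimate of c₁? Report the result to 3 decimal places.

With design matrix M, MᵀM = [[47, 9]; [9, 4]] and Mᵀy = [41, 5]ᵀ.
det = 47·4 − 9² = 107.
c₁ = (41·4 − 9·5)/107 = 119/107; c₀ = (47·5 − 9·41)/107 = -134/107.

c₁ = 1.112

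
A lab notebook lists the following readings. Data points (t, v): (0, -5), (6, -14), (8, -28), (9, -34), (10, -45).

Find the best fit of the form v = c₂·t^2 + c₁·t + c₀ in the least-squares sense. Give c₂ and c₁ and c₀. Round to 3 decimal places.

Forming MᵀM = [[21953, 2457, 281]; [2457, 281, 33]; [281, 33, 5]] and Mᵀv = [-9550, -1064, -126]ᵀ gives MᵀM·[c₂, c₁, c₀]ᵀ = Mᵀv.
Row-reducing yields c₂ = -10019/16548, c₁ = 11549/5516, c₀ = -20653/4137.

c₂ = -0.605, c₁ = 2.094, c₀ = -4.992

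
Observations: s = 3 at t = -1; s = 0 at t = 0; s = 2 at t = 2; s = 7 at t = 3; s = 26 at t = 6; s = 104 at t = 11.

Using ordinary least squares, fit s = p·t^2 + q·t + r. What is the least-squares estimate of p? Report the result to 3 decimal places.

Compute the Gram sums: Σt^2·t^2 = 16035, Σt^2·t = 1581, Σt^2 = 171, Σt·t = 171, Σt = 21, Σ1 = 6.
And Σt^2·s = 13594, Σt·s = 1322, Σs = 142.
MᵀM·[p, q, r]ᵀ = Mᵀs becomes [[16035, 1581, 171]; [1581, 171, 21]; [171, 21, 6]]·[p, q, r]ᵀ = [13594, 1322, 142]ᵀ.
Solving the 3×3 system (Gaussian elimination) gives p = 4009/4098, q = -5723/4098, r = 460/683.

p = 0.978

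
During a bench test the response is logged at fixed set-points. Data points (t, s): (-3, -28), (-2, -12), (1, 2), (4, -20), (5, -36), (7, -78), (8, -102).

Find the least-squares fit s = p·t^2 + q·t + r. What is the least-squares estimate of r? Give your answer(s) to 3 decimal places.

r = 0.169

The normal system MᵀM·[p, q, r]ᵀ = Mᵀs is [[7476, 1010, 168]; [1010, 168, 20]; [168, 20, 7]]·[p, q, r]ᵀ = [-11868, -1512, -274]ᵀ.
Inverting the 3×3 Gram matrix, [p, q, r]ᵀ = [-350368/176561, 73398/25223, 29770/176561]ᵀ.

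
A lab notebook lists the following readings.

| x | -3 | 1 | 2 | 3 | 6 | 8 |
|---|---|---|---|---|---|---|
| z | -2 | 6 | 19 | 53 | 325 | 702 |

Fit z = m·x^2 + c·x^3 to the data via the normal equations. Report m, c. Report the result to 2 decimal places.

m = 2.93, c = 1.01

Normal-equation sums: Σx^2·x^2 = 5571, Σx^2·x^3 = 40577, Σx^3·x^3 = 310323.
And Σx^2·z = 57169, Σx^3·z = 431267.
MᵀM·[m, c]ᵀ = Mᵀz becomes [[5571, 40577]; [40577, 310323]]·[m, c]ᵀ = [57169, 431267]ᵀ.
Eliminating c: 310323·(row 1) − 40577·(row 2) gives 82316504·m = 310323·57169 − 40577·431267 = 241334528, so m = 30166816/10289563.
Then c = (431267 − 40577·(30166816/10289563))/310323 = 10355243/10289563.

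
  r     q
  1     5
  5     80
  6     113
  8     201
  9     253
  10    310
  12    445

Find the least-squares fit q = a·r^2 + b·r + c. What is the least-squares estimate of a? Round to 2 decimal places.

Normal-equation sums: Σr^2·r^2 = 43315, Σr^2·r = 4311, Σr^2 = 451, Σr·r = 451, Σr = 51, Σ1 = 7.
And Σr^2·q = 134510, Σr·q = 13408, Σq = 1407.
Inverting the 3×3 Gram matrix, [a, b, c]ᵀ = [432743/142716, 29087/47572, 42286/35679]ᵀ.

a = 3.03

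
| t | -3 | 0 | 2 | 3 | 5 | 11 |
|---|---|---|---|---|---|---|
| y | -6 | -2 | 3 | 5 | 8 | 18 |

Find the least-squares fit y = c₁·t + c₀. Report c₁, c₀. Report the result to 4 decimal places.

Compute the Gram sums: Σt·t = 168, Σt = 18, Σ1 = 6.
And Σt·y = 277, Σy = 26.
AᵀA·[c₁, c₀]ᵀ = Aᵀy becomes [[168, 18]; [18, 6]]·[c₁, c₀]ᵀ = [277, 26]ᵀ.
Eliminating c₀: 6·(row 1) − 18·(row 2) gives 684·c₁ = 6·277 − 18·26 = 1194, so c₁ = 199/114.
Then c₀ = (26 − 18·(199/114))/6 = -103/114.

c₁ = 1.7456, c₀ = -0.9035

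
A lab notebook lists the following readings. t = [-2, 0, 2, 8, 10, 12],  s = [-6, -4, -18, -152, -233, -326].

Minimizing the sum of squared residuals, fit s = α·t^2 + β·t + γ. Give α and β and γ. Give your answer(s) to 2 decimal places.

Setting ∂/∂α … = 0 gives: 34864·α + 3240·β + 316·γ = -80068;  3240·α + 316·β + 30·γ = -7482;  316·α + 30·β + 6·γ = -739.
Row-reducing yields α = -1229/608, β = -65589/25232, γ = -23403/6308.

α = -2.02, β = -2.60, γ = -3.71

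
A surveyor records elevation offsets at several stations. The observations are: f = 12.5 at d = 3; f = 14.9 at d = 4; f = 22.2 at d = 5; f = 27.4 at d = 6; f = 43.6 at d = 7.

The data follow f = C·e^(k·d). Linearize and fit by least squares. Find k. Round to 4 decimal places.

With ln fᵢ as the transformed response and dᵢ as the regressor:
Σd = 25.0000, Σ(d)² = 135.0000, Σln f = 15.4128, Σd·ln f = 80.1718.
Equations: 135.0000·k + 25.0000·ln C = 80.1718;  25.0000·k + 5·ln C = 15.4128.
Solving (det = 50.0000): k = 0.31078, ln C = 1.52864.

k = 0.3108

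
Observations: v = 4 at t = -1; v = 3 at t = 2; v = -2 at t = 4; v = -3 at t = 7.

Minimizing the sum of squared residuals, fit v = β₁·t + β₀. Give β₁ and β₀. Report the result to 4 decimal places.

β₁ = -0.9706, β₀ = 3.4118

Entries of AᵀA: Σt·t = 70, Σt = 12, Σ1 = 4.
And Σt·v = -27, Σv = 2.
So AᵀA·[β₁, β₀]ᵀ = Aᵀv: [[70, 12]; [12, 4]]·[β₁, β₀]ᵀ = [-27, 2]ᵀ.
Determinant 70·4 − 12² = 136.
β₁ = ((-27)·4 − 12·2)/136 = -33/34; β₀ = (70·2 − 12·(-27))/136 = 58/17.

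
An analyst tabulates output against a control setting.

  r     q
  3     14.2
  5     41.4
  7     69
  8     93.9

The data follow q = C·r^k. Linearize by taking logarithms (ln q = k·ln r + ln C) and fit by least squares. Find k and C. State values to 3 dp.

k = 1.891, C = 1.830

Let Y = ln q. Fitting Y = k·ln r + ln C by least squares:
AᵀA = [[11.9079, 6.7334]; [6.7334, 4]], rhs = [26.5918, 15.1529]ᵀ  (here Σln r = 6.7334, Σ(ln r)² = 11.9079, Σln q = 15.1529, Σln r·ln q = 26.5918).
Δ = 11.9079·4 − (6.7334)² = 2.2928; k = (26.5918·4 − 6.7334·15.1529)/2.2928 = 1.89145, ln C = (11.9079·15.1529 − 6.7334·26.5918)/2.2928 = 0.60424, so C = exp(0.60424) = 1.82986.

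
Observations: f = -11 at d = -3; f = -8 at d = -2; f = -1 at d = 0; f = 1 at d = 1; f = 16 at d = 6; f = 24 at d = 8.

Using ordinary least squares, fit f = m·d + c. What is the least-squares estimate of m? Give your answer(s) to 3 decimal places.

m = 3.113

Setting ∂/∂m … = 0 gives: 114·m + 10·c = 338;  10·m + 6·c = 21.
Eliminating c: 6·(row 1) − 10·(row 2) gives 584·m = 6·338 − 10·21 = 1818, so m = 909/292.
Then c = (21 − 10·(909/292))/6 = -493/292.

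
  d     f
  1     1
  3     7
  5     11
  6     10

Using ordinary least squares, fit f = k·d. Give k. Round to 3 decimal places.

k = 1.930

Sums needed: Σd·d = 71.
And Σd·f = 137.
k = 137/71 = 1.92958.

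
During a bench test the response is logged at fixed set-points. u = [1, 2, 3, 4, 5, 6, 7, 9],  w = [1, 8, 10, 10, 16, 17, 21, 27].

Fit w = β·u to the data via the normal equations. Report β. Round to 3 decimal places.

β = 2.982

Sums needed: Σu·u = 221.
And Σu·w = 659.
So MᵀM·[β]ᵀ = Mᵀw: [[221]]·[β]ᵀ = [659]ᵀ.
β = 659/221 = 2.9819.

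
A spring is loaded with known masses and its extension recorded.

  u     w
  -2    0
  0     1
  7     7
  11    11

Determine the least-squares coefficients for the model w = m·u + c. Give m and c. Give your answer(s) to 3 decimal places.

With design matrix X, XᵀX = [[174, 16]; [16, 4]] and Xᵀw = [170, 19]ᵀ.
Eliminating c: 4·(row 1) − 16·(row 2) gives 440·m = 4·170 − 16·19 = 376, so m = 47/55.
Then c = (19 − 16·(47/55))/4 = 293/220.

m = 0.855, c = 1.332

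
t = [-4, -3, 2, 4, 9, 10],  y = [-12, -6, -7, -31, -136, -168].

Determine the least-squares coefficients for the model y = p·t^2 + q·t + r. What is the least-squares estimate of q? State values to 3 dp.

XᵀX·[p, q, r]ᵀ = Xᵀy reads: 17170·p + 1710·q + 226·r = -28586;  1710·p + 226·q + 18·r = -2976;  226·p + 18·q + 6·r = -360.
Solving the 3×3 system (Gaussian elimination) gives p = -5475/3698, q = -3957/1849, r = 8087/3698.

q = -2.140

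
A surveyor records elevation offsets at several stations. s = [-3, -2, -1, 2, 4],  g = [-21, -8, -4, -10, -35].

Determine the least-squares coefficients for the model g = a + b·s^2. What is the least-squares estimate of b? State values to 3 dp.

Compute the Gram sums: Σ1 = 5, Σs^2 = 34, Σs^2·s^2 = 370.
Right-hand side: Σg = -78, Σs^2·g = -825.
Normal equations: [[5, 34]; [34, 370]]·[a, b]ᵀ = [-78, -825]ᵀ.
Determinant 5·370 − 34² = 694.
a = ((-78)·370 − 34·(-825))/694 = -405/347; b = (5·(-825) − 34·(-78))/694 = -1473/694.

b = -2.122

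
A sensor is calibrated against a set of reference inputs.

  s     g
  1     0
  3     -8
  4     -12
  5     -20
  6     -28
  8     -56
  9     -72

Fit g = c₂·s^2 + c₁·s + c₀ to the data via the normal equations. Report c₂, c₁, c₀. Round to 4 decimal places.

c₂ = -1.0259, c₁ = 1.3940, c₀ = -1.1674

AᵀA·[c₂, c₁, c₀]ᵀ = Aᵀg reads: 12916·c₂ + 1674·c₁ + 232·c₀ = -11188;  1674·c₂ + 232·c₁ + 36·c₀ = -1436;  232·c₂ + 36·c₁ + 7·c₀ = -196.
(Σs^2·s^2 = 12916, Σs^2·s = 1674, Σs^2 = 232, Σs·s = 232, Σs = 36, Σ1 = 7, Σs^2·g = -11188, Σs·g = -1436, Σg = -196.)
Inverting the 3×3 Gram matrix, [c₂, c₁, c₀]ᵀ = [-8194/7987, 11134/7987, -1332/1141]ᵀ.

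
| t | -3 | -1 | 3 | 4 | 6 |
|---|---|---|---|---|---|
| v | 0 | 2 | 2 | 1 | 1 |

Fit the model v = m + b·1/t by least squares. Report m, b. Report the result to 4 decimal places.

Normal-equation sums: Σ1 = 5, Σ1/t = -7/12, Σ1/t·1/t = 21/16.
And Σv = 6, Σ1/t·v = -11/12.
XᵀX·[m, b]ᵀ = Xᵀv becomes [[5, -7/12]; [-7/12, 21/16]]·[m, b]ᵀ = [6, -11/12]ᵀ.
Δ = 5·(21/16) − (-7/12)² = 56/9.
m = (6·(21/16) − (-7/12)·(-11/12))/(56/9) = 151/128; b = (5·(-11/12) − (-7/12)·6)/(56/9) = -39/224.

m = 1.1797, b = -0.1741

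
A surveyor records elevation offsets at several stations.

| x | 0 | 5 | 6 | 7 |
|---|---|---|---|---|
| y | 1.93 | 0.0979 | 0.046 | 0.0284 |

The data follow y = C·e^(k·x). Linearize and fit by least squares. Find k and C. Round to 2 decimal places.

With ln yᵢ as the transformed response and xᵢ as the regressor:
AᵀA = [[110.0000, 18.0000]; [18.0000, 4]], rhs = [-55.0233, -8.3068]ᵀ  (here Σx = 18.0000, Σ(x)² = 110.0000, Σln y = -8.3068, Σx·ln y = -55.0233).
Δ = 110.0000·4 − (18.0000)² = 116.0000; k = (-55.0233·4 − 18.0000·-8.3068)/116.0000 = -0.60837, ln C = (110.0000·-8.3068 − 18.0000·-55.0233)/116.0000 = 0.66099, so C = exp(0.66099) = 1.93671.

k = -0.61, C = 1.94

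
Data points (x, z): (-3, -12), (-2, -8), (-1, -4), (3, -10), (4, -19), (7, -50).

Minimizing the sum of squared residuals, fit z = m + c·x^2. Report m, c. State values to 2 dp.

m = -3.15, c = -0.96

MᵀM·[m, c]ᵀ = Mᵀz reads: 6·m + 88·c = -103;  88·m + 2836·c = -2988.
Determinant 6·2836 − 88² = 9272.
m = ((-103)·2836 − 88·(-2988))/9272 = -7291/2318; c = (6·(-2988) − 88·(-103))/9272 = -1108/1159.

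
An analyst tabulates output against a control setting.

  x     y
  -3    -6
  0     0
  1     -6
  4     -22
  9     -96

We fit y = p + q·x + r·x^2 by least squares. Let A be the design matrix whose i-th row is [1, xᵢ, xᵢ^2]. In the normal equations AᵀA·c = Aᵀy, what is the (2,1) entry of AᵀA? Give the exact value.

Row 2 ↔ basis x, column 1 ↔ basis 1, so (AᵀA)_{2,1} = Σᵢ x = (-3)·(1) + (0)·(1) + (1)·(1) + (4)·(1) + (9)·(1) = 11.

11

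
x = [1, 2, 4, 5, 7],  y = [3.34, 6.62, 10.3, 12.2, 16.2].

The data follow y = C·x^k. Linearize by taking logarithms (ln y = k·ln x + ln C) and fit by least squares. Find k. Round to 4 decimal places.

k = 0.7878

Linearized form: ln y = k·ln x + ln C. From the 5 transformed points,
AᵀA = [[8.7791, 5.6348]; [5.6348, 5]], rhs = [13.9884, 10.7147]ᵀ  (here Σln x = 5.6348, Σ(ln x)² = 8.7791, Σln y = 10.7147, Σln x·ln y = 13.9884).
Solving (det = 12.1448): k = 0.78778, ln C = 1.25514.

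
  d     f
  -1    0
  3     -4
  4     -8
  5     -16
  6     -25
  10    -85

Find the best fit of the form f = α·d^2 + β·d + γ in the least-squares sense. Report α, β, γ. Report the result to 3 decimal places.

α = -1.009, β = 1.406, γ = 2.135

The normal system XᵀX·[α, β, γ]ᵀ = Xᵀf is [[12259, 1431, 187]; [1431, 187, 27]; [187, 27, 6]]·[α, β, γ]ᵀ = [-9964, -1124, -138]ᵀ.
Row-reducing yields α = -213/211, β = 38861/27641, γ = 59026/27641.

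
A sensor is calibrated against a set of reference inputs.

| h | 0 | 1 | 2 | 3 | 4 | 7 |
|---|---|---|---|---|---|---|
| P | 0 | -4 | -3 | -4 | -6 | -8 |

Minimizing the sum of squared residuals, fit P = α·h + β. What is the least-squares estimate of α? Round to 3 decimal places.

α = -1.011

The normal system MᵀM·[α, β]ᵀ = MᵀP is [[79, 17]; [17, 6]]·[α, β]ᵀ = [-102, -25]ᵀ.
det = 79·6 − 17² = 185.
α = ((-102)·6 − 17·(-25))/185 = -187/185; β = (79·(-25) − 17·(-102))/185 = -241/185.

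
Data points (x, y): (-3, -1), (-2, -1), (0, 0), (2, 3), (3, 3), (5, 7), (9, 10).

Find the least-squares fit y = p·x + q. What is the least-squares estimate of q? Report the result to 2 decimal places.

Compute the Gram sums: Σx·x = 132, Σx = 14, Σ1 = 7.
Right-hand side: Σx·y = 145, Σy = 21.
det = 132·7 − 14² = 728.
p = (145·7 − 14·21)/728 = 103/104; q = (132·21 − 14·145)/728 = 53/52.

q = 1.02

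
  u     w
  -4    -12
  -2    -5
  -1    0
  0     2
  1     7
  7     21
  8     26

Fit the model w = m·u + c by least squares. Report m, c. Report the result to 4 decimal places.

Compute the Gram sums: Σu·u = 135, Σu = 9, Σ1 = 7.
For Mᵀw: Σu·w = 420, Σw = 39.
So MᵀM·[m, c]ᵀ = Mᵀw: [[135, 9]; [9, 7]]·[m, c]ᵀ = [420, 39]ᵀ.
Determinant 135·7 − 9² = 864.
m = (420·7 − 9·39)/864 = 863/288; c = (135·39 − 9·420)/864 = 55/32.

m = 2.9965, c = 1.7188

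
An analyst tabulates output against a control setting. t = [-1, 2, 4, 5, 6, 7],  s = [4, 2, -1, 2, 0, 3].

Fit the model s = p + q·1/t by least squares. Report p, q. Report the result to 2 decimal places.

Compute the Gram sums: Σ1 = 6, Σ1/t = 109/420, Σ1/t·1/t = 247081/176400.
For Mᵀs: Σs = 10, Σ1/t·s = -339/140.
So MᵀM·[p, q]ᵀ = Mᵀs: [[6, 109/420]; [109/420, 247081/176400]]·[p, q]ᵀ = [10, -339/140]ᵀ.
det = 6·(247081/176400) − (109/420)² = 294121/35280.
p = (10·(247081/176400) − (109/420)·(-339/140))/(294121/35280) = 2581663/1470605; q = (6·(-339/140) − (109/420)·10)/(294121/35280) = -604128/294121.

p = 1.76, q = -2.05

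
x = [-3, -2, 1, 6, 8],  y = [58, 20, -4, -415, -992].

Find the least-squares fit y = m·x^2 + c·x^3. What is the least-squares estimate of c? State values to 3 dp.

c = -1.997

With design matrix A, AᵀA = [[5490, 40270]; [40270, 309594]] and Aᵀy = [-77830, -599274]ᵀ.
Eliminating c: 309594·(row 1) − 40270·(row 2) gives 77998160·m = 309594·(-77830) − 40270·(-599274) = 37062960, so m = 463287/974977.
Then c = ((-599274) − 40270·(463287/974977))/309594 = -1947502/974977.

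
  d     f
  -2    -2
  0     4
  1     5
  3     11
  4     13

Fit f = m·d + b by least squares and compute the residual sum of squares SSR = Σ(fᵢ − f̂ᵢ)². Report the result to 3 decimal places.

SSR = 1.298

The normal system XᵀX·[m, b]ᵀ = Xᵀf is [[30, 6]; [6, 5]]·[m, b]ᵀ = [94, 31]ᵀ.
Determinant 30·5 − 6² = 114.
m = (94·5 − 6·31)/114 = 142/57; b = (30·31 − 6·94)/114 = 61/19.
Residuals: -13/57, 15/19, -40/57, 6/19, -10/57; SSR = 74/57.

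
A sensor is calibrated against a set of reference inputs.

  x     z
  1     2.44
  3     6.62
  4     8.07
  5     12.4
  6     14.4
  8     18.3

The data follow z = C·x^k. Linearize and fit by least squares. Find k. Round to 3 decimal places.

With ln zᵢ as the transformed response and ln xᵢ as the regressor:
XᵀX = [[13.2535, 7.9655]; [7.9655, 6]], rhs = [19.8471, 12.9621]ᵀ  (here Σln x = 7.9655, Σ(ln x)² = 13.2535, Σln z = 12.9621, Σln x·ln z = 19.8471).
Solving (det = 16.0713): k = 0.98516, ln C = 0.85246.

k = 0.985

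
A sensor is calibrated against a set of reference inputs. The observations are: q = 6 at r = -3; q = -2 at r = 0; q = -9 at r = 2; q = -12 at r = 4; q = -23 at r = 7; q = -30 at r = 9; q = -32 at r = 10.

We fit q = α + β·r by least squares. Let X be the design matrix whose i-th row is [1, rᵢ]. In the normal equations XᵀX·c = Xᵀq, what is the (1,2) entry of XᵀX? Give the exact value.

Row 1 ↔ basis 1, column 2 ↔ basis r, so (XᵀX)_{1,2} = Σᵢ r = (1)·(-3) + (1)·(0) + (1)·(2) + (1)·(4) + (1)·(7) + (1)·(9) + (1)·(10) = 29.

29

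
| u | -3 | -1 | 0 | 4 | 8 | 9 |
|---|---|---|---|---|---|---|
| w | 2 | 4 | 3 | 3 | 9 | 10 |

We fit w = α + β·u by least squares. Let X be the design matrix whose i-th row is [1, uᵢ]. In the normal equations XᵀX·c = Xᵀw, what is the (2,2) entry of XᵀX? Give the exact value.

171

Row 2 ↔ basis u, column 2 ↔ basis u, so (XᵀX)_{2,2} = Σᵢ (u)·(u) = (-3)·(-3) + (-1)·(-1) + (0)·(0) + (4)·(4) + (8)·(8) + (9)·(9) = 171.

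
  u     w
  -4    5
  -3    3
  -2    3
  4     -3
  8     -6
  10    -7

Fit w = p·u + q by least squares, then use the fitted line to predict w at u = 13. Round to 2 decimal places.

ŵ = -10.07

The normal system AᵀA·[p, q]ᵀ = Aᵀw is [[209, 13]; [13, 6]]·[p, q]ᵀ = [-165, -5]ᵀ.
det = 209·6 − 13² = 1085.
p = ((-165)·6 − 13·(-5))/1085 = -185/217; q = (209·(-5) − 13·(-165))/1085 = 220/217.
At u = 13: ŵ = (-185/217)·(13) + (220/217)·(1) = -2185/217.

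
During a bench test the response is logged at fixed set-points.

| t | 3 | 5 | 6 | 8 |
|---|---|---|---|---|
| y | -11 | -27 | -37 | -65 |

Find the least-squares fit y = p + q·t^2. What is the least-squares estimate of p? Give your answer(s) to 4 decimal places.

Sums needed: Σ1 = 4, Σt^2 = 134, Σt^2·t^2 = 6098.
Moment sums: Σy = -140, Σt^2·y = -6266.
AᵀA·[p, q]ᵀ = Aᵀy becomes [[4, 134]; [134, 6098]]·[p, q]ᵀ = [-140, -6266]ᵀ.
Δ = 4·6098 − 134² = 6436.
p = ((-140)·6098 − 134·(-6266))/6436 = -3519/1609; q = (4·(-6266) − 134·(-140))/6436 = -1576/1609.

p = -2.1871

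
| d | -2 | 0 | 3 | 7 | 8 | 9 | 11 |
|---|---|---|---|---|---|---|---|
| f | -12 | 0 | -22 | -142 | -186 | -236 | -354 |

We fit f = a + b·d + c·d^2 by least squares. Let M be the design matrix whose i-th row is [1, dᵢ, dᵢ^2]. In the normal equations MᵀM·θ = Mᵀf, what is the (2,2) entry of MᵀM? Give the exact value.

Row 2 ↔ basis d, column 2 ↔ basis d, so (MᵀM)_{2,2} = Σᵢ (d)·(d) = (-2)·(-2) + (0)·(0) + (3)·(3) + (7)·(7) + (8)·(8) + (9)·(9) + (11)·(11) = 328.

328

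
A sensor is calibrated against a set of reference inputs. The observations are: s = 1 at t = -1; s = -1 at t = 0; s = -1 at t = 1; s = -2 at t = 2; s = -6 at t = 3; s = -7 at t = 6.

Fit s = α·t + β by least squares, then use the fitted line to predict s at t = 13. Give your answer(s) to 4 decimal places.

Normal-equation sums: Σt·t = 51, Σt = 11, Σ1 = 6.
For Aᵀs: Σt·s = -66, Σs = -16.
Normal equations: [[51, 11]; [11, 6]]·[α, β]ᵀ = [-66, -16]ᵀ.
Δ = 51·6 − 11² = 185.
α = ((-66)·6 − 11·(-16))/185 = -44/37; β = (51·(-16) − 11·(-66))/185 = -18/37.
At t = 13: ŝ = (-44/37)·(13) + (-18/37)·(1) = -590/37.

ŝ = -15.9459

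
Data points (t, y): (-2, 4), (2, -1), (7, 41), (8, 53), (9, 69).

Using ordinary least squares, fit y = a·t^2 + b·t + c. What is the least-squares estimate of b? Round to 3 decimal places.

b = -1.001

The normal system XᵀX·[a, b, c]ᵀ = Xᵀy is [[13090, 1584, 202]; [1584, 202, 24]; [202, 24, 5]]·[a, b, c]ᵀ = [11002, 1322, 166]ᵀ.
Inverting the 3×3 Gram matrix, [a, b, c]ᵀ = [62719/62959, -63001/62959, -141204/62959]ᵀ.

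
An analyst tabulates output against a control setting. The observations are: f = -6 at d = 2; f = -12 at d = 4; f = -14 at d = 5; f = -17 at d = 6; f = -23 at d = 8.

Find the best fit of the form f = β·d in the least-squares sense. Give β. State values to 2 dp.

β = -2.87

Sums needed: Σd·d = 145.
And Σd·f = -416.
Normal equations: [[145]]·[β]ᵀ = [-416]ᵀ.
β = (-416)/145 = -2.86897.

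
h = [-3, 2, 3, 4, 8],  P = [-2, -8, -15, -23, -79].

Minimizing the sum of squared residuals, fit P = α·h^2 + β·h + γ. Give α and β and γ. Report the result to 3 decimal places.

Normal-equation sums: Σh^2·h^2 = 4530, Σh^2·h = 584, Σh^2 = 102, Σh·h = 102, Σh = 14, Σ1 = 5.
For MᵀP: Σh^2·P = -5609, Σh·P = -779, ΣP = -127.
Normal equations: [[4530, 584, 102]; [584, 102, 14]; [102, 14, 5]]·[α, β, γ]ᵀ = [-5609, -779, -127]ᵀ.
Solving the 3×3 system (Gaussian elimination) gives α = -158001/161918, β = -340901/161918, γ = 32513/80959.

α = -0.976, β = -2.105, γ = 0.402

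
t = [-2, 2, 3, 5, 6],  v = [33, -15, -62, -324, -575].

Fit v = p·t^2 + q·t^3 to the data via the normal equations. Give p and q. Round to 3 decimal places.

p = 2.195, q = -3.029

Compute the Gram sums: Σt^2·t^2 = 2034, Σt^2·t^3 = 11144, Σt^3·t^3 = 63138.
And Σt^2·v = -29286, Σt^3·v = -166758.
So XᵀX·[p, q]ᵀ = Xᵀv: [[2034, 11144]; [11144, 63138]]·[p, q]ᵀ = [-29286, -166758]ᵀ.
det = 2034·63138 − 11144² = 4233956.
p = ((-29286)·63138 − 11144·(-166758))/4233956 = 2322921/1058489; q = (2034·(-166758) − 11144·(-29286))/4233956 = -3205647/1058489.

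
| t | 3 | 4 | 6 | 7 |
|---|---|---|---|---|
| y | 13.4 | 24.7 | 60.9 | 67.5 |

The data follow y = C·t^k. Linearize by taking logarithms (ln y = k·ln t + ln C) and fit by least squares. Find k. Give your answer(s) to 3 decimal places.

k = 1.986

With ln yᵢ as the transformed response and ln tᵢ as the regressor:
AᵀA = [[10.1257, 6.2226]; [6.2226, 4]], rhs = [22.8559, 14.1234]ᵀ  (here Σln t = 6.2226, Σ(ln t)² = 10.1257, Σln y = 14.1234, Σln t·ln y = 22.8559).
Solving (det = 1.7825): k = 1.98583, ln C = 0.44160.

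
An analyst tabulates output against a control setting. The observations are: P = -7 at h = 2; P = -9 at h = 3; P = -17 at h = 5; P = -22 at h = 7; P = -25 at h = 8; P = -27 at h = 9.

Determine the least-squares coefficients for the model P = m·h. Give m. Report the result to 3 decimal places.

Compute the Gram sums: Σh·h = 232.
Right-hand side: Σh·P = -723.
Hence m = -723 / 232 ≈ -3.11638.

m = -3.116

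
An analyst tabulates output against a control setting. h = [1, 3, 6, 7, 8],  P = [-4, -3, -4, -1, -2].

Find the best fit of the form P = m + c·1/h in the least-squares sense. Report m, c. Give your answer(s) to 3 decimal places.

MᵀM·[m, c]ᵀ = MᵀP reads: 5·m + (99/56)·c = -14;  (99/56)·m + (33161/28224)·c = -509/84.
(Σ1 = 5, Σ1/h = 99/56, Σ1/h·1/h = 33161/28224, ΣP = -14, Σ1/h·P = -509/84.)
Eliminating c: (33161/28224)·(row 1) − (99/56)·(row 2) gives (19399/7056)·m = (33161/28224)·(-14) − (99/56)·(-509/84) = -40477/7056, so m = -40477/19399.
Then c = ((-509/84) − (99/56)·(-40477/19399))/(33161/28224) = -39144/19399.

m = -2.087, c = -2.018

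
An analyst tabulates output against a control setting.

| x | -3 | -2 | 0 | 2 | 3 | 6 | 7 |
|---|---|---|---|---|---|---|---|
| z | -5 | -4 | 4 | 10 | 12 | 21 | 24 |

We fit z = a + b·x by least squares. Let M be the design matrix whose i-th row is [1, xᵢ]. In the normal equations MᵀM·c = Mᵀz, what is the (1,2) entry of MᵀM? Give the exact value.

13

Row 1 ↔ basis 1, column 2 ↔ basis x, so (MᵀM)_{1,2} = Σᵢ x = (1)·(-3) + (1)·(-2) + (1)·(0) + (1)·(2) + (1)·(3) + (1)·(6) + (1)·(7) = 13.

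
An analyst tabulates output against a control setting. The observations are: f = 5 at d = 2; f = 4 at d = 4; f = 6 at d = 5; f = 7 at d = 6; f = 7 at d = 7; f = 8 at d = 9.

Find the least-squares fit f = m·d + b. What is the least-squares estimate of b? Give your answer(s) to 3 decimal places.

MᵀM·[m, b]ᵀ = Mᵀf reads: 211·m + 33·b = 219;  33·m + 6·b = 37.
(Σd·d = 211, Σd = 33, Σ1 = 6, Σd·f = 219, Σf = 37.)
Eliminating b: 6·(row 1) − 33·(row 2) gives 177·m = 6·219 − 33·37 = 93, so m = 31/59.
Then b = (37 − 33·(31/59))/6 = 580/177.

b = 3.277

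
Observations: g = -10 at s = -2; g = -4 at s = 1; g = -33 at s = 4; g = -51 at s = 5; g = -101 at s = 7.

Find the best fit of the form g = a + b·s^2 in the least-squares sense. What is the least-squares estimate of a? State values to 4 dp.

Compute the Gram sums: Σ1 = 5, Σs^2 = 95, Σs^2·s^2 = 3299.
Moment sums: Σg = -199, Σs^2·g = -6796.
So MᵀM·[a, b]ᵀ = Mᵀg: [[5, 95]; [95, 3299]]·[a, b]ᵀ = [-199, -6796]ᵀ.
Δ = 5·3299 − 95² = 7470.
a = ((-199)·3299 − 95·(-6796))/7470 = -1209/830; b = (5·(-6796) − 95·(-199))/7470 = -335/166.

a = -1.4566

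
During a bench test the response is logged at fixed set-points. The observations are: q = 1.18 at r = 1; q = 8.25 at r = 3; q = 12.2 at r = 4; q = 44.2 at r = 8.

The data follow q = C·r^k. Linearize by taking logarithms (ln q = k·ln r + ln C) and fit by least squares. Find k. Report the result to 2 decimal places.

Linearized form: ln q = k·ln r + ln C. From the 4 transformed points,
Sums: Σln r = 4.5643, Σ(ln r)² = 7.4528, Σln q = 8.5659, Σln r·ln q = 13.6645.
Normal system: [[7.4528, 4.5643]; [4.5643, 4]]·[k, ln C]ᵀ = [13.6645, 8.5659]ᵀ.
Slope k = (n·Σln r·ln q − Σln r·Σln q)/(n·Σ(ln r)² − (Σln r)²) = (4·13.6645 − 4.5643·8.5659)/8.9781 = 1.73313; ln C = (Σln q − k·Σln r)/n = 0.16382.

k = 1.73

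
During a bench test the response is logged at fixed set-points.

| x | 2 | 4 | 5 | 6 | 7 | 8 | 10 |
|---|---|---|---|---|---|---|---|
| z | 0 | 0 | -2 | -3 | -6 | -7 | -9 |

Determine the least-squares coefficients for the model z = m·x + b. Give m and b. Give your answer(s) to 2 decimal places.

m = -1.29, b = 3.86

The normal system AᵀA·[m, b]ᵀ = Aᵀz is [[294, 42]; [42, 7]]·[m, b]ᵀ = [-216, -27]ᵀ.
Determinant 294·7 − 42² = 294.
m = ((-216)·7 − 42·(-27))/294 = -9/7; b = (294·(-27) − 42·(-216))/294 = 27/7.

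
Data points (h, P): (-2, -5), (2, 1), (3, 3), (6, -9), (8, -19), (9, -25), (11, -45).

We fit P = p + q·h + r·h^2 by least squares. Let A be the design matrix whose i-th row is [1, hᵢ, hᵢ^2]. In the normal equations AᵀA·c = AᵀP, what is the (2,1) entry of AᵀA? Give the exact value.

Row 2 ↔ basis h, column 1 ↔ basis 1, so (AᵀA)_{2,1} = Σᵢ h = (-2)·(1) + (2)·(1) + (3)·(1) + (6)·(1) + (8)·(1) + (9)·(1) + (11)·(1) = 37.

37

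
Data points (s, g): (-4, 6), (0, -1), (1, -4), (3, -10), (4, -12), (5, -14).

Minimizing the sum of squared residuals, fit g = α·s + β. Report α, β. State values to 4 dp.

The normal system XᵀX·[α, β]ᵀ = Xᵀg is [[67, 9]; [9, 6]]·[α, β]ᵀ = [-176, -35]ᵀ.
det = 67·6 − 9² = 321.
α = ((-176)·6 − 9·(-35))/321 = -247/107; β = (67·(-35) − 9·(-176))/321 = -761/321.

α = -2.3084, β = -2.3707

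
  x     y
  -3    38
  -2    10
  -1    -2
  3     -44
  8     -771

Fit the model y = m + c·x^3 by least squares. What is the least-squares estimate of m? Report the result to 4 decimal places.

m = -2.8600

With design matrix M, MᵀM = [[5, 503]; [503, 263667]] and Mᵀy = [-769, -397044]ᵀ.
Eliminating c: 263667·(row 1) − 503·(row 2) gives 1065326·m = 263667·(-769) − 503·(-397044) = -3046791, so m = -3046791/1065326.
Then c = ((-397044) − 503·(-3046791/1065326))/263667 = -1598413/1065326.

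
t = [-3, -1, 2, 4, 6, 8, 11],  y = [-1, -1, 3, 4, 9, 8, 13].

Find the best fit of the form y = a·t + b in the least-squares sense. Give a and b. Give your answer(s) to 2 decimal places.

a = 1.04, b = 1.01

Normal-equation sums: Σt·t = 251, Σt = 27, Σ1 = 7.
And Σt·y = 287, Σy = 35.
Eliminating b: 7·(row 1) − 27·(row 2) gives 1028·a = 7·287 − 27·35 = 1064, so a = 266/257.
Then b = (35 − 27·(266/257))/7 = 259/257.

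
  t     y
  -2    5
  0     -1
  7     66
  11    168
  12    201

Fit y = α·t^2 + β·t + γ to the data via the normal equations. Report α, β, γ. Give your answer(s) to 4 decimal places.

Sums needed: Σt^2·t^2 = 37794, Σt^2·t = 3394, Σt^2 = 318, Σt·t = 318, Σt = 28, Σ1 = 5.
Right-hand side: Σt^2·y = 52526, Σt·y = 4712, Σy = 439.
Solving the 3×3 system (Gaussian elimination) gives α = 103411/71794, β = -31189/71794, γ = -49384/35897.

α = 1.4404, β = -0.4344, γ = -1.3757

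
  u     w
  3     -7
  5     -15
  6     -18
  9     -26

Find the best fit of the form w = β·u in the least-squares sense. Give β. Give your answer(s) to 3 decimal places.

XᵀX·[β]ᵀ = Xᵀw reads: 151·β = -438.
(Σu·u = 151, Σu·w = -438.)
β = (-438)/151 = -2.90066.

β = -2.901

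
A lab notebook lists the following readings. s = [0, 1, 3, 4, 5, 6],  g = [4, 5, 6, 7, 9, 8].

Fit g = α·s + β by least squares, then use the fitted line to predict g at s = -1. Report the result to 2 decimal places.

Compute the Gram sums: Σs·s = 87, Σs = 19, Σ1 = 6.
For Mᵀg: Σs·g = 144, Σg = 39.
Normal equations: [[87, 19]; [19, 6]]·[α, β]ᵀ = [144, 39]ᵀ.
Δ = 87·6 − 19² = 161.
α = (144·6 − 19·39)/161 = 123/161; β = (87·39 − 19·144)/161 = 657/161.
At s = -1: ĝ = (123/161)·(-1) + (657/161)·(1) = 534/161.

ĝ = 3.32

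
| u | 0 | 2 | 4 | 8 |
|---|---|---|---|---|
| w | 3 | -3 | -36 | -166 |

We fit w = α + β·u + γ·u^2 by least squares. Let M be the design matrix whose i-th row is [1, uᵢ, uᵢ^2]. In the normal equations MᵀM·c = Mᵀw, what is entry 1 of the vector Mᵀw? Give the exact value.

-202

Entry 1 ↔ basis 1, so (Mᵀw)_{1} = Σᵢ wᵢ = (1)·(3) + (1)·(-3) + (1)·(-36) + (1)·(-166) = -202.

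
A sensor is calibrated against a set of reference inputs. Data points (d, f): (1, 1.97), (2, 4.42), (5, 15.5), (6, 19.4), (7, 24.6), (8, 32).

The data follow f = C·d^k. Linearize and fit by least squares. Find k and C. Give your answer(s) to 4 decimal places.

k = 1.3275, C = 1.8712

With ln fᵢ as the transformed response and ln dᵢ as the regressor:
XᵀX = [[14.3918, 8.1197]; [8.1197, 6]], rhs = [24.1934, 14.5388]ᵀ  (here Σln d = 8.1197, Σ(ln d)² = 14.3918, Σln f = 14.5388, Σln d·ln f = 24.1934).
Δ = 14.3918·6 − (8.1197)² = 20.4213; k = (24.1934·6 − 8.1197·14.5388)/20.4213 = 1.32755, ln C = (14.3918·14.5388 − 8.1197·24.1934)/20.4213 = 0.62658, so C = exp(0.62658) = 1.87120.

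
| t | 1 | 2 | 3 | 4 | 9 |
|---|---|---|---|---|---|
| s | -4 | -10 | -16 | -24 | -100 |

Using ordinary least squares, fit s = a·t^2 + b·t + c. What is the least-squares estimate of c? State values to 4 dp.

With design matrix M, MᵀM = [[6915, 829, 111]; [829, 111, 19]; [111, 19, 5]] and Mᵀs = [-8672, -1068, -154]ᵀ.
Solving the 3×3 system (Gaussian elimination) gives a = -9035/8599, b = -12179/8599, c = -17992/8599.

c = -2.0923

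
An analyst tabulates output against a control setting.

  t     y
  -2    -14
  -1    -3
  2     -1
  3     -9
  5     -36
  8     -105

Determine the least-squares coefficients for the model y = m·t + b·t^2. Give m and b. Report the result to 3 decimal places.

With design matrix A, AᵀA = [[107, 663]; [663, 4835]] and Aᵀy = [-1018, -7764]ᵀ.
det = 107·4835 − 663² = 77776.
m = ((-1018)·4835 − 663·(-7764))/77776 = 112751/38888; b = (107·(-7764) − 663·(-1018))/77776 = -77907/38888.

m = 2.899, b = -2.003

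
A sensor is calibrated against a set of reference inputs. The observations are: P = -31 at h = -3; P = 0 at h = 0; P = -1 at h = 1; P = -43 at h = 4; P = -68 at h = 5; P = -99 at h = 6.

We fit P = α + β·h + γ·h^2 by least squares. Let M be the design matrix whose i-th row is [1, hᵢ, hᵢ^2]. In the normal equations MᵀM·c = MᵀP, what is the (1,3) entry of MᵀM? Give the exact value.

Row 1 ↔ basis 1, column 3 ↔ basis h^2, so (MᵀM)_{1,3} = Σᵢ h^2 = (1)·(9) + (1)·(0) + (1)·(1) + (1)·(16) + (1)·(25) + (1)·(36) = 87.

87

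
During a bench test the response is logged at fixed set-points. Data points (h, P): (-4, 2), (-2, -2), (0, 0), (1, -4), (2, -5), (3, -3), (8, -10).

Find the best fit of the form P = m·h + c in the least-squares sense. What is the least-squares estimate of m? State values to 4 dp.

m = -0.9212

The normal system XᵀX·[m, c]ᵀ = XᵀP is [[98, 8]; [8, 7]]·[m, c]ᵀ = [-107, -22]ᵀ.
Determinant 98·7 − 8² = 622.
m = ((-107)·7 − 8·(-22))/622 = -573/622; c = (98·(-22) − 8·(-107))/622 = -650/311.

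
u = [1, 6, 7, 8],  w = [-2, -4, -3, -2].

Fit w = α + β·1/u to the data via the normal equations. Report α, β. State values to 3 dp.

Normal-equation sums: Σ1 = 4, Σ1/u = 241/168, Σ1/u·1/u = 30025/28224.
Moment sums: Σw = -11, Σ1/u·w = -281/84.
XᵀX·[α, β]ᵀ = Xᵀw becomes [[4, 241/168]; [241/168, 30025/28224]]·[α, β]ᵀ = [-11, -281/84]ᵀ.
Eliminating β: (30025/28224)·(row 1) − (241/168)·(row 2) gives (6891/3136)·α = (30025/28224)·(-11) − (241/168)·(-281/84) = -194833/28224, so α = -194833/62019.
Then β = ((-281/84) − (241/168)·(-194833/62019))/(30025/28224) = 22568/20673.

α = -3.142, β = 1.092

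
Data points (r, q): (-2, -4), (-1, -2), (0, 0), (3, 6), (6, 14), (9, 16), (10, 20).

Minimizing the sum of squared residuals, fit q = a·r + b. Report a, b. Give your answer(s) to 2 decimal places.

a = 1.96, b = 0.15

Entries of AᵀA: Σr·r = 231, Σr = 25, Σ1 = 7.
Right-hand side: Σr·q = 456, Σq = 50.
Determinant 231·7 − 25² = 992.
a = (456·7 − 25·50)/992 = 971/496; b = (231·50 − 25·456)/992 = 75/496.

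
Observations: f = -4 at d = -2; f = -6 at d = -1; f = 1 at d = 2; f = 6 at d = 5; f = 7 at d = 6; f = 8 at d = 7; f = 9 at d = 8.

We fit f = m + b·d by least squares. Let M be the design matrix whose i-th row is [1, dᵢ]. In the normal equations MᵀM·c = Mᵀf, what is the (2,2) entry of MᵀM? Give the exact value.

183

Row 2 ↔ basis d, column 2 ↔ basis d, so (MᵀM)_{2,2} = Σᵢ (d)·(d) = (-2)·(-2) + (-1)·(-1) + (2)·(2) + (5)·(5) + (6)·(6) + (7)·(7) + (8)·(8) = 183.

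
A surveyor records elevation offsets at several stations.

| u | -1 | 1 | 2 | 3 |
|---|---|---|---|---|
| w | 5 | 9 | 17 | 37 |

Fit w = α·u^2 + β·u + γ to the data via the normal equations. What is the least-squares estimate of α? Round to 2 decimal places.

Sums needed: Σu^2·u^2 = 99, Σu^2·u = 35, Σu^2 = 15, Σu·u = 15, Σu = 5, Σ1 = 4.
Right-hand side: Σu^2·w = 415, Σu·w = 149, Σw = 68.
So AᵀA·[α, β, γ]ᵀ = Aᵀw: [[99, 35, 15]; [35, 15, 5]; [15, 5, 4]]·[α, β, γ]ᵀ = [415, 149, 68]ᵀ.
Solving the 3×3 system (Gaussian elimination) gives α = 36/11, β = 68/55, γ = 35/11.

α = 3.27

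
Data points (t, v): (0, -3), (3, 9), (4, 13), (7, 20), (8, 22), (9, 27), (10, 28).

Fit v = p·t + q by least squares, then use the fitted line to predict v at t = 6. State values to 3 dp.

v̂ = 17.004

Entries of AᵀA: Σt·t = 319, Σt = 41, Σ1 = 7.
And Σt·v = 918, Σv = 116.
Determinant 319·7 − 41² = 552.
p = (918·7 − 41·116)/552 = 835/276; q = (319·116 − 41·918)/552 = -317/276.
At t = 6: v̂ = (835/276)·(6) + (-317/276)·(1) = 4693/276.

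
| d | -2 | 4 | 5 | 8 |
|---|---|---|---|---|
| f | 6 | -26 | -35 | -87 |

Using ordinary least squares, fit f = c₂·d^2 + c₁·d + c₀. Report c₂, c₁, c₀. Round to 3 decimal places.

c₂ = -1.052, c₁ = -2.949, c₀ = 4.216

Compute the Gram sums: Σd^2·d^2 = 4993, Σd^2·d = 693, Σd^2 = 109, Σd·d = 109, Σd = 15, Σ1 = 4.
Moment sums: Σd^2·f = -6835, Σd·f = -987, Σf = -142.
XᵀX·[c₂, c₁, c₀]ᵀ = Xᵀf becomes [[4993, 693, 109]; [693, 109, 15]; [109, 15, 4]]·[c₂, c₁, c₀]ᵀ = [-6835, -987, -142]ᵀ.
Row-reducing yields c₂ = -6053/5756, c₁ = -16977/5756, c₀ = 12135/2878.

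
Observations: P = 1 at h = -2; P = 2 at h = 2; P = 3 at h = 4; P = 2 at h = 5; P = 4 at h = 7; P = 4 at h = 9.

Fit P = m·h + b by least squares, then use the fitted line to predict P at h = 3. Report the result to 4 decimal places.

P̂ = 2.3341

With design matrix A, AᵀA = [[179, 25]; [25, 6]] and AᵀP = [88, 16]ᵀ.
Determinant 179·6 − 25² = 449.
m = (88·6 − 25·16)/449 = 128/449; b = (179·16 − 25·88)/449 = 664/449.
At h = 3: P̂ = (128/449)·(3) + (664/449)·(1) = 1048/449.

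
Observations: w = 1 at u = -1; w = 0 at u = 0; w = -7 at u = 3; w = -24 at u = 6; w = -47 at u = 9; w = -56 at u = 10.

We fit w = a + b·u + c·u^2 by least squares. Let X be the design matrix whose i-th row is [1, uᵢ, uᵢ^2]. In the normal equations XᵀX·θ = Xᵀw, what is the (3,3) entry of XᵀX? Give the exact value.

17939

Row 3 ↔ basis u^2, column 3 ↔ basis u^2, so (XᵀX)_{3,3} = Σᵢ (u^2)·(u^2) = (1)·(1) + (0)·(0) + (9)·(9) + (36)·(36) + (81)·(81) + (100)·(100) = 17939.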